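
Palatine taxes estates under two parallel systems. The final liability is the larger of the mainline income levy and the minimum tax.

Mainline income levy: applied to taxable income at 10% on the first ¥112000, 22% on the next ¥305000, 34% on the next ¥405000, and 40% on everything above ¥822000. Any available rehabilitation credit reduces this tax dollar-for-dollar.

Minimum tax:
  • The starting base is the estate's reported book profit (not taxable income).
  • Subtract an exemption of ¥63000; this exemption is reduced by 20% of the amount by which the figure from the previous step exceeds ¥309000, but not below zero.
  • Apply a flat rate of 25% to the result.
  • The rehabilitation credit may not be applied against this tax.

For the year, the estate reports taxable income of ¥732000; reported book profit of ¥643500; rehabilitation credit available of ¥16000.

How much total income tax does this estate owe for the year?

¥169400

Mainline income levy:
  ¥112000 × 10% = ¥11200
  ¥305000 × 22% = ¥67100
  ¥315000 × 34% = ¥107100
  → ¥185400
  Less rehabilitation credit ¥16000 → ¥169400

Minimum tax:
  Base (reported book profit): ¥643500
  Exemption: 20% × (¥643500 − ¥309000) = ¥66900 ≥ ¥63000, so the exemption is fully phased out
  Base: ¥643500 − ¥0 = ¥643500
  ¥643500 × 25% = ¥160875

¥169400 > ¥160875, so the mainline income levy governs.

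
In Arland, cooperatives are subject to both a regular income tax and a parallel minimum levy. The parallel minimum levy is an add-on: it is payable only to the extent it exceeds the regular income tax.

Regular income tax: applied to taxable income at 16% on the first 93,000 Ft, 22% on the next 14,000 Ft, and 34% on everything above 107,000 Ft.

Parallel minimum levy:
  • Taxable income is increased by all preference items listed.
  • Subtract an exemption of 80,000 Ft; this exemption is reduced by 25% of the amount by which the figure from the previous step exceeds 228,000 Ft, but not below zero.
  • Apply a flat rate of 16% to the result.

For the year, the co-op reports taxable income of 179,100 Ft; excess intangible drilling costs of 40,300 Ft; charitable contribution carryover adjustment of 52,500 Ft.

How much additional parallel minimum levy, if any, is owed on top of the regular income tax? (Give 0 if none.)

Regular income tax:
  93,000 Ft × 16% = 14,880 Ft
  14,000 Ft × 22% = 3,080 Ft
  72,100 Ft × 34% = 24,514 Ft
  → 42,474 Ft

Parallel minimum levy:
  Adjusted income: 179,100 Ft + 40,300 Ft + 52,500 Ft = 271,900 Ft
  Exemption: 80,000 Ft − 25% × (271,900 Ft − 228,000 Ft) = 80,000 Ft − 10,975 Ft = 69,025 Ft
  Base: 271,900 Ft − 69,025 Ft = 202,875 Ft
  202,875 Ft × 16% = 32,460 Ft

32,460 Ft ≤ 42,474 Ft, so no add-on is due.

0 Ft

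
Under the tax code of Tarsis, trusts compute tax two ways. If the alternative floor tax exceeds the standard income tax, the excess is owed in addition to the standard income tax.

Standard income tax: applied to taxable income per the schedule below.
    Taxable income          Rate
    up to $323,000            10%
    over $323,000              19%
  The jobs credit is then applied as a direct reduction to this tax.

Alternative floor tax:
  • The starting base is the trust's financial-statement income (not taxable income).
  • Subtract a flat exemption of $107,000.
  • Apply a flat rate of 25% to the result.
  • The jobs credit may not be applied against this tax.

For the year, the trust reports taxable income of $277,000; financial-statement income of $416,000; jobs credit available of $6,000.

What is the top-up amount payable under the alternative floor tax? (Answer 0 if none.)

Alternative floor tax:
  Base (financial-statement income): $416,000
  Less exemption $107,000 → base $309,000
  $309,000 × 25% = $77,250

Standard income tax:
  $277,000 × 10% = $27,700
  Less jobs credit $6,000 → $21,700

Excess of alternative floor tax over standard income tax: $77,250 − $21,700 = $55,550.

$55,550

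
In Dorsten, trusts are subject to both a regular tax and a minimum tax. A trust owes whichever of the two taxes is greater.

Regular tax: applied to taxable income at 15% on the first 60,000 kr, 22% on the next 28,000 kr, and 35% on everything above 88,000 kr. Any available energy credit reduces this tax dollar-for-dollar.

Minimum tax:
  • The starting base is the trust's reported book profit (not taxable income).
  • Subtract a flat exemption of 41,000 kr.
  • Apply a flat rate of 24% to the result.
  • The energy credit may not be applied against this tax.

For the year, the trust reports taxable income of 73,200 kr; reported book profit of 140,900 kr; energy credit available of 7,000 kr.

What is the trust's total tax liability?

Minimum tax:
  Base (reported book profit): 140,900 kr
  Less exemption 41,000 kr → base 99,900 kr
  99,900 kr × 24% = 23,976 kr

Regular tax:
  60,000 kr × 15% = 9,000 kr
  13,200 kr × 22% = 2,904 kr
  → 11,904 kr
  Less energy credit 7,000 kr → 4,904 kr

23,976 kr > 4,904 kr, so the minimum tax is the binding amount.

23,976 kr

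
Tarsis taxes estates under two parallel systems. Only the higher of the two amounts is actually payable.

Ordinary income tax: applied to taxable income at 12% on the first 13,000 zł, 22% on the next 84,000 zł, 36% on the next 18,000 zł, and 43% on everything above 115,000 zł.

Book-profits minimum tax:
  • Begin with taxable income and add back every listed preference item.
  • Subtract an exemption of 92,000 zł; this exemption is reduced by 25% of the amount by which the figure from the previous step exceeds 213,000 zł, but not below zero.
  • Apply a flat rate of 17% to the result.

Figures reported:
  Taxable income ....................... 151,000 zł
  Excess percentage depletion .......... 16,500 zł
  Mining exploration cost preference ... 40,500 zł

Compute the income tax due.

42,000 zł

Ordinary income tax:
  13,000 zł × 12% = 1,560 zł
  84,000 zł × 22% = 18,480 zł
  18,000 zł × 36% = 6,480 zł
  36,000 zł × 43% = 15,480 zł
  → 42,000 zł

Book-profits minimum tax:
  Adjusted income: 151,000 zł + 16,500 zł + 40,500 zł = 208,000 zł
  Exemption: 208,000 zł ≤ 213,000 zł, so full 92,000 zł applies
  Base: 208,000 zł − 92,000 zł = 116,000 zł
  116,000 zł × 17% = 19,720 zł

42,000 zł > 19,720 zł, so the ordinary income tax governs.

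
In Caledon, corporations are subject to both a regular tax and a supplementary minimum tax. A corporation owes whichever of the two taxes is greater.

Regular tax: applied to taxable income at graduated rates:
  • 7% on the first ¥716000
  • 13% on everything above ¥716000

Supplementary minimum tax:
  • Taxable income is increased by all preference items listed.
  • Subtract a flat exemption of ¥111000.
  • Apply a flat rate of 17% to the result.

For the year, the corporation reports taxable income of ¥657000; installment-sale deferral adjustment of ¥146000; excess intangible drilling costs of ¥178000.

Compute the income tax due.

¥147900

Regular tax:
  ¥657000 × 7% = ¥45990

Supplementary minimum tax:
  Adjusted income: ¥657000 + ¥146000 + ¥178000 = ¥981000
  Less exemption ¥111000 → base ¥870000
  ¥870000 × 17% = ¥147900

¥147900 > ¥45990, so the supplementary minimum tax is the binding amount.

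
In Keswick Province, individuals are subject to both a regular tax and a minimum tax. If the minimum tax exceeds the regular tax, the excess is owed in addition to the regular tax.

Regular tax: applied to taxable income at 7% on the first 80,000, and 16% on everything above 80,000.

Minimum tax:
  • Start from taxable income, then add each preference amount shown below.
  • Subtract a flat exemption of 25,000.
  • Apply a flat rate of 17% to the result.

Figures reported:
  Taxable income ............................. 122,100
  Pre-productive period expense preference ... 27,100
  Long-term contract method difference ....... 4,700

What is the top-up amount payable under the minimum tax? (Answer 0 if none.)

Minimum tax:
  Adjusted income: 122,100 + 27,100 + 4,700 = 153,900
  Less exemption 25,000 → base 128,900
  128,900 × 17% = 21,913

Regular tax:
  80,000 × 7% = 5,600
  42,100 × 16% = 6,736
  → 12,336

Excess of minimum tax over regular tax: 21,913 − 12,336 = 9,577.

9,577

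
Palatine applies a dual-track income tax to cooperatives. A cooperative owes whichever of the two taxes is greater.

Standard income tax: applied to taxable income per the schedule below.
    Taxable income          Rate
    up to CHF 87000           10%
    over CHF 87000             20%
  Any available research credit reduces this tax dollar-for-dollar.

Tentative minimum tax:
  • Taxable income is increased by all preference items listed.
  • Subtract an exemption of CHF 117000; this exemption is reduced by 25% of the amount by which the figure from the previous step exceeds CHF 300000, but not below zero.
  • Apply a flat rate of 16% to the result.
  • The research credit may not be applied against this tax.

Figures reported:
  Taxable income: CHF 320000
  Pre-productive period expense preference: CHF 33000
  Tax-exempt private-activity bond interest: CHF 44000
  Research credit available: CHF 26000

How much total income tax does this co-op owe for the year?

Standard income tax:
  CHF 87000 × 10% = CHF 8700
  CHF 233000 × 20% = CHF 46600
  → CHF 55300
  Less research credit CHF 26000 → CHF 29300

Tentative minimum tax:
  Adjusted income: CHF 320000 + CHF 33000 + CHF 44000 = CHF 397000
  Exemption: CHF 117000 − 25% × (CHF 397000 − CHF 300000) = CHF 117000 − CHF 24250 = CHF 92750
  Base: CHF 397000 − CHF 92750 = CHF 304250
  CHF 304250 × 16% = CHF 48680

CHF 48680 > CHF 29300, so the tentative minimum tax is the binding amount.

CHF 48680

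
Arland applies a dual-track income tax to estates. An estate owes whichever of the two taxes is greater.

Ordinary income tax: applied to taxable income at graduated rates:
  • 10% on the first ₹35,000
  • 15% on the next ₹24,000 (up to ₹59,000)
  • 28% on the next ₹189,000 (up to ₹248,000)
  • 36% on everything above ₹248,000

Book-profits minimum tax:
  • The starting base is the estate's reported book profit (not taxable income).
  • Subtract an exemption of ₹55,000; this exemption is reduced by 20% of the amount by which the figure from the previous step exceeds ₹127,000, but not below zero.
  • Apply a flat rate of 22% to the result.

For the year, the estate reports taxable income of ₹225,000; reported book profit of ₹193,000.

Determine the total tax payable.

₹53,580

Book-profits minimum tax:
  Base (reported book profit): ₹193,000
  Exemption: ₹55,000 − 20% × (₹193,000 − ₹127,000) = ₹55,000 − ₹13,200 = ₹41,800
  Base: ₹193,000 − ₹41,800 = ₹151,200
  ₹151,200 × 22% = ₹33,264

Ordinary income tax:
  ₹35,000 × 10% = ₹3,500
  ₹24,000 × 15% = ₹3,600
  ₹166,000 × 28% = ₹46,480
  → ₹53,580

₹53,580 > ₹33,264, so the ordinary income tax governs.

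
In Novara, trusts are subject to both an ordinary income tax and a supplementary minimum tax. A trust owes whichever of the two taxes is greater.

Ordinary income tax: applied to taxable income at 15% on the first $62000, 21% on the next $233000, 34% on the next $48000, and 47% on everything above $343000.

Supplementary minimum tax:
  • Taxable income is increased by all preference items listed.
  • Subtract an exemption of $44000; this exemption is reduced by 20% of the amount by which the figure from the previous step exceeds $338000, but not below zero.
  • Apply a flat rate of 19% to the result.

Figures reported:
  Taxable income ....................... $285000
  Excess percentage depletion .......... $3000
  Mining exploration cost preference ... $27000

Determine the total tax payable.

Supplementary minimum tax:
  Adjusted income: $285000 + $3000 + $27000 = $315000
  Exemption: $315000 ≤ $338000, so full $44000 applies
  Base: $315000 − $44000 = $271000
  $271000 × 19% = $51490

Ordinary income tax:
  $62000 × 15% = $9300
  $223000 × 21% = $46830
  → $56130

$56130 > $51490, so the ordinary income tax governs.

$56130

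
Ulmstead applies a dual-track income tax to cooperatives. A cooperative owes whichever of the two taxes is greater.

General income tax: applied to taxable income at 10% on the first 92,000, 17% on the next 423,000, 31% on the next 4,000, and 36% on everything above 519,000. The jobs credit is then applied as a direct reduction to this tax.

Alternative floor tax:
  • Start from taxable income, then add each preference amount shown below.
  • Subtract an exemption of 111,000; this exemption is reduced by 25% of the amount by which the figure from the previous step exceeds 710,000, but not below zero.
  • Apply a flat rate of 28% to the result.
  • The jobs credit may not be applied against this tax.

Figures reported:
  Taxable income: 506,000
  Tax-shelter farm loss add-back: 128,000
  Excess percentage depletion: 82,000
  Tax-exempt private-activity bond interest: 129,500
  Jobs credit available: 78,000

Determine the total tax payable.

215,145

General income tax:
  92,000 × 10% = 9,200
  414,000 × 17% = 70,380
  → 79,580
  Less jobs credit 78,000 → 1,580

Alternative floor tax:
  Adjusted income: 506,000 + 128,000 + 82,000 + 129,500 = 845,500
  Exemption: 111,000 − 25% × (845,500 − 710,000) = 111,000 − 33,875 = 77,125
  Base: 845,500 − 77,125 = 768,375
  768,375 × 28% = 215,145

215,145 > 1,580, so the alternative floor tax is the binding amount.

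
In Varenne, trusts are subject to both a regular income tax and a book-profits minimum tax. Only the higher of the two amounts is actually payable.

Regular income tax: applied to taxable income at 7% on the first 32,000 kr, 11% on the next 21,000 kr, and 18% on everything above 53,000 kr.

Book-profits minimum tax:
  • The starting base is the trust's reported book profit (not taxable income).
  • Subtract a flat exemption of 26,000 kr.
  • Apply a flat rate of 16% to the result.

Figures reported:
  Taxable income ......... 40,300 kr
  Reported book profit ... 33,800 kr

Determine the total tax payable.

Book-profits minimum tax:
  Base (reported book profit): 33,800 kr
  Less exemption 26,000 kr → base 7,800 kr
  7,800 kr × 16% = 1,248 kr

Regular income tax:
  32,000 kr × 7% = 2,240 kr
  8,300 kr × 11% = 913 kr
  → 3,153 kr

3,153 kr > 1,248 kr, so the regular income tax governs.

3,153 kr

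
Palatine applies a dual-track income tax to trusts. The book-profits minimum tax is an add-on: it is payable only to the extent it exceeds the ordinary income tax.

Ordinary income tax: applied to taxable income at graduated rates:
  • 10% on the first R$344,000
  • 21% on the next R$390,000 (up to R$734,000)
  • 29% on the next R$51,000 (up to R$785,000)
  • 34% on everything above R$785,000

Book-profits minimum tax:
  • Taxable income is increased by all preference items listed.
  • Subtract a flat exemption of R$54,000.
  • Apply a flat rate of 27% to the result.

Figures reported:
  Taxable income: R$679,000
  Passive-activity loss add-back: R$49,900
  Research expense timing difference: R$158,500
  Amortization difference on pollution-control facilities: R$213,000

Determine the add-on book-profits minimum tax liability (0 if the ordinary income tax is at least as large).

Book-profits minimum tax:
  Adjusted income: R$679,000 + R$49,900 + R$158,500 + R$213,000 = R$1,100,400
  Less exemption R$54,000 → base R$1,046,400
  R$1,046,400 × 27% = R$282,528

Ordinary income tax:
  R$344,000 × 10% = R$34,400
  R$335,000 × 21% = R$70,350
  → R$104,750

Excess of book-profits minimum tax over ordinary income tax: R$282,528 − R$104,750 = R$177,778.

R$177,778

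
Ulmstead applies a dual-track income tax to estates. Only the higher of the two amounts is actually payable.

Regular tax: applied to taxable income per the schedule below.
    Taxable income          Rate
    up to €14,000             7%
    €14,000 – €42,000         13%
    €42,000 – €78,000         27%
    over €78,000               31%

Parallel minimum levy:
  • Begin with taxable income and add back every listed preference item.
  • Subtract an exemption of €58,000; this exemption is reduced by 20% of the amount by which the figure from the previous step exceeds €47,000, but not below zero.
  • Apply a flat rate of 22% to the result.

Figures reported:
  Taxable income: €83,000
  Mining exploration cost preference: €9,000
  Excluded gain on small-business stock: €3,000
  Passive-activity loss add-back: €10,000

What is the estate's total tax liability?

Regular tax:
  €14,000 × 7% = €980
  €28,000 × 13% = €3,640
  €36,000 × 27% = €9,720
  €5,000 × 31% = €1,550
  → €15,890

Parallel minimum levy:
  Adjusted income: €83,000 + €9,000 + €3,000 + €10,000 = €105,000
  Exemption: €58,000 − 20% × (€105,000 − €47,000) = €58,000 − €11,600 = €46,400
  Base: €105,000 − €46,400 = €58,600
  €58,600 × 22% = €12,892

€15,890 > €12,892, so the regular tax governs.

€15,890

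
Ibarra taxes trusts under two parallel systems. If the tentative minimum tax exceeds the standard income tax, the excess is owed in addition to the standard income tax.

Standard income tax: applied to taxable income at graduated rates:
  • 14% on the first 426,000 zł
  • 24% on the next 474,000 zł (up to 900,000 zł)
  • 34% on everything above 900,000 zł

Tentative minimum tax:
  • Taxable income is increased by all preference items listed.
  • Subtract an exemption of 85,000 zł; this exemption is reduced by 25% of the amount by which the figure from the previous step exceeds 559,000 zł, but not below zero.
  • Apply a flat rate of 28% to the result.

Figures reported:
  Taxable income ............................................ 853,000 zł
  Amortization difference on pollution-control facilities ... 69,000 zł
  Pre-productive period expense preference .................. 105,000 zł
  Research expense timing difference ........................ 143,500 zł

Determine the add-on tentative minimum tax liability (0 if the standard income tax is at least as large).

165,620 zł

Tentative minimum tax:
  Adjusted income: 853,000 zł + 69,000 zł + 105,000 zł + 143,500 zł = 1,170,500 zł
  Exemption: 25% × (1,170,500 zł − 559,000 zł) = 152,875 zł ≥ 85,000 zł, so the exemption is fully phased out
  Base: 1,170,500 zł − 0 zł = 1,170,500 zł
  1,170,500 zł × 28% = 327,740 zł

Standard income tax:
  426,000 zł × 14% = 59,640 zł
  427,000 zł × 24% = 102,480 zł
  → 162,120 zł

Excess of tentative minimum tax over standard income tax: 327,740 zł − 162,120 zł = 165,620 zł.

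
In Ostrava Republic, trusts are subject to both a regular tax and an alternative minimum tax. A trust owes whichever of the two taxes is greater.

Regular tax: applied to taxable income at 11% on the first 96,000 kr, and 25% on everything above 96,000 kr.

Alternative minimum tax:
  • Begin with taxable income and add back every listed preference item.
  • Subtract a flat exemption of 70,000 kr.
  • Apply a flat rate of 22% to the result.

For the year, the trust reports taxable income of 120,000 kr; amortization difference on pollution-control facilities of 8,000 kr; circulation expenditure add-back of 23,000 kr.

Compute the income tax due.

Alternative minimum tax:
  Adjusted income: 120,000 kr + 8,000 kr + 23,000 kr = 151,000 kr
  Less exemption 70,000 kr → base 81,000 kr
  81,000 kr × 22% = 17,820 kr

Regular tax:
  96,000 kr × 11% = 10,560 kr
  24,000 kr × 25% = 6,000 kr
  → 16,560 kr

17,820 kr > 16,560 kr, so the alternative minimum tax is the binding amount.

17,820 kr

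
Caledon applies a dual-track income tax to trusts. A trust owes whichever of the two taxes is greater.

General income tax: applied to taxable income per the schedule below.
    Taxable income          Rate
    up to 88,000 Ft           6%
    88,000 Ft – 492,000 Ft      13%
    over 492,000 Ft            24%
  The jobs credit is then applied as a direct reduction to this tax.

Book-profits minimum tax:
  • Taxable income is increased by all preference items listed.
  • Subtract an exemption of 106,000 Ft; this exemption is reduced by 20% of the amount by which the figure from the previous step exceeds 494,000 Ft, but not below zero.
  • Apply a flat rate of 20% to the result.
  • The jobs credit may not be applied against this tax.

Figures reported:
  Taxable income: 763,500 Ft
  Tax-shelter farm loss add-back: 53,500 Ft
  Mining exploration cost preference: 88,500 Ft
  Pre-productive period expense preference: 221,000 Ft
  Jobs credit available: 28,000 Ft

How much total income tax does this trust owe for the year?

General income tax:
  88,000 Ft × 6% = 5,280 Ft
  404,000 Ft × 13% = 52,520 Ft
  271,500 Ft × 24% = 65,160 Ft
  → 122,960 Ft
  Less jobs credit 28,000 Ft → 94,960 Ft

Book-profits minimum tax:
  Adjusted income: 763,500 Ft + 53,500 Ft + 88,500 Ft + 221,000 Ft = 1,126,500 Ft
  Exemption: 20% × (1,126,500 Ft − 494,000 Ft) = 126,500 Ft ≥ 106,000 Ft, so the exemption is fully phased out
  Base: 1,126,500 Ft − 0 Ft = 1,126,500 Ft
  1,126,500 Ft × 20% = 225,300 Ft

225,300 Ft > 94,960 Ft, so the book-profits minimum tax is the binding amount.

225,300 Ft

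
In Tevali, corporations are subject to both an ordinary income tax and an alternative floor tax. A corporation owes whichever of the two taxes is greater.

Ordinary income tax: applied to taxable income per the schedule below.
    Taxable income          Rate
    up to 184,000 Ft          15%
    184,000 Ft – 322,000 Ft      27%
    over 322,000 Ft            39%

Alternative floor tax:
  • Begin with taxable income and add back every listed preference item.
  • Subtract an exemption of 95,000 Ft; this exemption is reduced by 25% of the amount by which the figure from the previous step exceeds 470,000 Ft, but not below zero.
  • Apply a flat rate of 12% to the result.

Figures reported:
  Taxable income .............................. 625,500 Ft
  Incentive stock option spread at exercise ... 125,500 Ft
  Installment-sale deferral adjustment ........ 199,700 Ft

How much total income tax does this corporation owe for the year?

Ordinary income tax:
  184,000 Ft × 15% = 27,600 Ft
  138,000 Ft × 27% = 37,260 Ft
  303,500 Ft × 39% = 118,365 Ft
  → 183,225 Ft

Alternative floor tax:
  Adjusted income: 625,500 Ft + 125,500 Ft + 199,700 Ft = 950,700 Ft
  Exemption: 25% × (950,700 Ft − 470,000 Ft) = 120,175 Ft ≥ 95,000 Ft, so the exemption is fully phased out
  Base: 950,700 Ft − 0 Ft = 950,700 Ft
  950,700 Ft × 12% = 114,084 Ft

183,225 Ft > 114,084 Ft, so the ordinary income tax governs.

183,225 Ft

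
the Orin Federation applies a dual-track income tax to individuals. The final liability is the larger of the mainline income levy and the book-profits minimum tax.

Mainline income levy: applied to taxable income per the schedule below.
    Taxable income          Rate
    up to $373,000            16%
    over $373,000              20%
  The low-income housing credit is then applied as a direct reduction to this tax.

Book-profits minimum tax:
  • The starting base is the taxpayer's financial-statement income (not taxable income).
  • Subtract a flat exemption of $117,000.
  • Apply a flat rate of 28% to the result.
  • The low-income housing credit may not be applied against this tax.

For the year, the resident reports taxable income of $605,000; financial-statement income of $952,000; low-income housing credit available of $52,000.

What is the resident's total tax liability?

$233,800

Mainline income levy:
  $373,000 × 16% = $59,680
  $232,000 × 20% = $46,400
  → $106,080
  Less low-income housing credit $52,000 → $54,080

Book-profits minimum tax:
  Base (financial-statement income): $952,000
  Less exemption $117,000 → base $835,000
  $835,000 × 28% = $233,800

$233,800 > $54,080, so the book-profits minimum tax is the binding amount.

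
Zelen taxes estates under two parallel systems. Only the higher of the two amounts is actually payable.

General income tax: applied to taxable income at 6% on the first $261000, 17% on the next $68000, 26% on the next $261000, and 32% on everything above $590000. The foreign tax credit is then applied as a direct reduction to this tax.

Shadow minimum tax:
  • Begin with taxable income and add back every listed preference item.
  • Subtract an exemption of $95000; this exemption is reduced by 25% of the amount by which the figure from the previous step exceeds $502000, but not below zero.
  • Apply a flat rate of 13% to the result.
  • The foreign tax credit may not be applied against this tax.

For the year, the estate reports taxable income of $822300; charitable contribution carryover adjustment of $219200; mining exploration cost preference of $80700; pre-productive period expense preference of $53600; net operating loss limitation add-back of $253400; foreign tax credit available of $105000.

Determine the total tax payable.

$185796

Shadow minimum tax:
  Adjusted income: $822300 + $219200 + $80700 + $53600 + $253400 = $1429200
  Exemption: 25% × ($1429200 − $502000) = $231800 ≥ $95000, so the exemption is fully phased out
  Base: $1429200 − $0 = $1429200
  $1429200 × 13% = $185796

General income tax:
  $261000 × 6% = $15660
  $68000 × 17% = $11560
  $261000 × 26% = $67860
  $232300 × 32% = $74336
  → $169416
  Less foreign tax credit $105000 → $64416

$185796 > $64416, so the shadow minimum tax is the binding amount.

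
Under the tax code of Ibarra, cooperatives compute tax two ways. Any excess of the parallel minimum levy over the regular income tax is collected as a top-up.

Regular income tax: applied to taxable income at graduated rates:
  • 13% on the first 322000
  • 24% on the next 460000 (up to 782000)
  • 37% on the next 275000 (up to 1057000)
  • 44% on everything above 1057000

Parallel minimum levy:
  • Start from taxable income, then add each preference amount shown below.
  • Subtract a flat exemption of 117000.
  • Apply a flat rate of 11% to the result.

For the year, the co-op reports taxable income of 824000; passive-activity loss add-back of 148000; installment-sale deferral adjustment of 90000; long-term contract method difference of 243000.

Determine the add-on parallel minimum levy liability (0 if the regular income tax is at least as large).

0

Regular income tax:
  322000 × 13% = 41860
  460000 × 24% = 110400
  42000 × 37% = 15540
  → 167800

Parallel minimum levy:
  Adjusted income: 824000 + 148000 + 90000 + 243000 = 1305000
  Less exemption 117000 → base 1188000
  1188000 × 11% = 130680

130680 ≤ 167800, so no add-on is due.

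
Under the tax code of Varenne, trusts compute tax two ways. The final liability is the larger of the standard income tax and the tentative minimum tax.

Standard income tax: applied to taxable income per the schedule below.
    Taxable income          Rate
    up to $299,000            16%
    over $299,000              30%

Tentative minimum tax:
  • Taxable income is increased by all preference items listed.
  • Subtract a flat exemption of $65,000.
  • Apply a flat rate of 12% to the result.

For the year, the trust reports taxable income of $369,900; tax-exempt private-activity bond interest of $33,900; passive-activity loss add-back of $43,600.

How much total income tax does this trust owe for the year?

$69,110

Tentative minimum tax:
  Adjusted income: $369,900 + $33,900 + $43,600 = $447,400
  Less exemption $65,000 → base $382,400
  $382,400 × 12% = $45,888

Standard income tax:
  $299,000 × 16% = $47,840
  $70,900 × 30% = $21,270
  → $69,110

$69,110 > $45,888, so the standard income tax governs.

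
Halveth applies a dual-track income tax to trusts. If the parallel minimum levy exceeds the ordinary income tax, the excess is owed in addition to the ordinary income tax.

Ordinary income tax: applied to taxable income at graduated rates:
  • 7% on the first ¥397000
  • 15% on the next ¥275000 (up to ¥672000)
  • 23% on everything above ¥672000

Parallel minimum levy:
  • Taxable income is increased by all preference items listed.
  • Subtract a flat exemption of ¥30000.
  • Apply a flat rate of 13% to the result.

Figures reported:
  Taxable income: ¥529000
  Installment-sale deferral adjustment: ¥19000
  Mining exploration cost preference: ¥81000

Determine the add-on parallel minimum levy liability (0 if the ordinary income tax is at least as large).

¥30280

Parallel minimum levy:
  Adjusted income: ¥529000 + ¥19000 + ¥81000 = ¥629000
  Less exemption ¥30000 → base ¥599000
  ¥599000 × 13% = ¥77870

Ordinary income tax:
  ¥397000 × 7% = ¥27790
  ¥132000 × 15% = ¥19800
  → ¥47590

Excess of parallel minimum levy over ordinary income tax: ¥77870 − ¥47590 = ¥30280.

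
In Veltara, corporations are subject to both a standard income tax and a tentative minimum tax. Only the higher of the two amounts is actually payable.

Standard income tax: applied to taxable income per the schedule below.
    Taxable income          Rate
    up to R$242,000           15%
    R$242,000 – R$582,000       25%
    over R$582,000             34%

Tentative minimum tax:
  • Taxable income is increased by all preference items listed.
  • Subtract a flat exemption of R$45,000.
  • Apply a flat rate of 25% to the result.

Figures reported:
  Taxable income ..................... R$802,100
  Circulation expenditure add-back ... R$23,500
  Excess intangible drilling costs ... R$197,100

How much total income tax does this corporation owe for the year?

R$244,425

Tentative minimum tax:
  Adjusted income: R$802,100 + R$23,500 + R$197,100 = R$1,022,700
  Less exemption R$45,000 → base R$977,700
  R$977,700 × 25% = R$244,425

Standard income tax:
  R$242,000 × 15% = R$36,300
  R$340,000 × 25% = R$85,000
  R$220,100 × 34% = R$74,834
  → R$196,134

R$244,425 > R$196,134, so the tentative minimum tax is the binding amount.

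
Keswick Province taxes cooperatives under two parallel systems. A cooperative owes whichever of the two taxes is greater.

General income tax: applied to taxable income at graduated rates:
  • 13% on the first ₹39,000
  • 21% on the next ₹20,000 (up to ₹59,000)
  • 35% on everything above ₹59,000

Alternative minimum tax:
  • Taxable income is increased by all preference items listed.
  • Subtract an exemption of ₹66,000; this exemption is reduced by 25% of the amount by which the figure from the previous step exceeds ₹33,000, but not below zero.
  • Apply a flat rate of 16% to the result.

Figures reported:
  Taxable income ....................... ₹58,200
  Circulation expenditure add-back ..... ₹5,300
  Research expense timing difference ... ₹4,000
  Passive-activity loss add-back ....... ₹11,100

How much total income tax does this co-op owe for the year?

₹9,102

Alternative minimum tax:
  Adjusted income: ₹58,200 + ₹5,300 + ₹4,000 + ₹11,100 = ₹78,600
  Exemption: ₹66,000 − 25% × (₹78,600 − ₹33,000) = ₹66,000 − ₹11,400 = ₹54,600
  Base: ₹78,600 − ₹54,600 = ₹24,000
  ₹24,000 × 16% = ₹3,840

General income tax:
  ₹39,000 × 13% = ₹5,070
  ₹19,200 × 21% = ₹4,032
  → ₹9,102

₹9,102 > ₹3,840, so the general income tax governs.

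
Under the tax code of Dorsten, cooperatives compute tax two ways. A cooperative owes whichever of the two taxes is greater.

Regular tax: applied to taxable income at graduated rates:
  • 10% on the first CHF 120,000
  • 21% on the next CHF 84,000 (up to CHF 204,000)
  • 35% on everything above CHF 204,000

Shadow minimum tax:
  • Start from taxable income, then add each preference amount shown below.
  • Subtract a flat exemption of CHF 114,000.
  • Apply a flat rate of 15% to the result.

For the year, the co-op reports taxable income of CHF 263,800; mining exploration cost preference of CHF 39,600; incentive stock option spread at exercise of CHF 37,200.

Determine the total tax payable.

Regular tax:
  CHF 120,000 × 10% = CHF 12,000
  CHF 84,000 × 21% = CHF 17,640
  CHF 59,800 × 35% = CHF 20,930
  → CHF 50,570

Shadow minimum tax:
  Adjusted income: CHF 263,800 + CHF 39,600 + CHF 37,200 = CHF 340,600
  Less exemption CHF 114,000 → base CHF 226,600
  CHF 226,600 × 15% = CHF 33,990

CHF 50,570 > CHF 33,990, so the regular tax governs.

CHF 50,570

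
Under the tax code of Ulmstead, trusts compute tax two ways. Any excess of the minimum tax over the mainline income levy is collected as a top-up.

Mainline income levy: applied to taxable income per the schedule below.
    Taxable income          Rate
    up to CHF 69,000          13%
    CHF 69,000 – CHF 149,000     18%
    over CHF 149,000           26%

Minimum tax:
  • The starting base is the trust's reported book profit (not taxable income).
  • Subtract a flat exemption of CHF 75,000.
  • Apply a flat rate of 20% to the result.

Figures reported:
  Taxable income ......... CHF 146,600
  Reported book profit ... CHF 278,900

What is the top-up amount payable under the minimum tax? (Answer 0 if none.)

Mainline income levy:
  CHF 69,000 × 13% = CHF 8,970
  CHF 77,600 × 18% = CHF 13,968
  → CHF 22,938

Minimum tax:
  Base (reported book profit): CHF 278,900
  Less exemption CHF 75,000 → base CHF 203,900
  CHF 203,900 × 20% = CHF 40,780

Excess of minimum tax over mainline income levy: CHF 40,780 − CHF 22,938 = CHF 17,842.

CHF 17,842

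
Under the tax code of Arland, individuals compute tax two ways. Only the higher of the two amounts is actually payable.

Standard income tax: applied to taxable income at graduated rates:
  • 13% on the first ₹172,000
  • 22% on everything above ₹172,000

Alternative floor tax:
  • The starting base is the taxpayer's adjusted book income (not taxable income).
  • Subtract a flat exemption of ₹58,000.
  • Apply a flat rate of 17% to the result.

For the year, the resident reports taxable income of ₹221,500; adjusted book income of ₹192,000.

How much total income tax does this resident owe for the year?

₹33,250

Alternative floor tax:
  Base (adjusted book income): ₹192,000
  Less exemption ₹58,000 → base ₹134,000
  ₹134,000 × 17% = ₹22,780

Standard income tax:
  ₹172,000 × 13% = ₹22,360
  ₹49,500 × 22% = ₹10,890
  → ₹33,250

₹33,250 > ₹22,780, so the standard income tax governs.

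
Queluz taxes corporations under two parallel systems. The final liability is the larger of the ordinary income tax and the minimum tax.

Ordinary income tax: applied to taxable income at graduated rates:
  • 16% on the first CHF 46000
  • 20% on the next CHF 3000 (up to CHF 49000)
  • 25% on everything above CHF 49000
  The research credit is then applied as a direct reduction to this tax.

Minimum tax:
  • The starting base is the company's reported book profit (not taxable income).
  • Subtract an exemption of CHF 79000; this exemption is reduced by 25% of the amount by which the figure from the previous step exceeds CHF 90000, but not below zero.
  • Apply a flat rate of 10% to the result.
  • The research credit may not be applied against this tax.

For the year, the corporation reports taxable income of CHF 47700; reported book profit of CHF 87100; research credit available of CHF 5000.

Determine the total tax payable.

CHF 2700

Ordinary income tax:
  CHF 46000 × 16% = CHF 7360
  CHF 1700 × 20% = CHF 340
  → CHF 7700
  Less research credit CHF 5000 → CHF 2700

Minimum tax:
  Base (reported book profit): CHF 87100
  Exemption: CHF 87100 ≤ CHF 90000, so full CHF 79000 applies
  Base: CHF 87100 − CHF 79000 = CHF 8100
  CHF 8100 × 10% = CHF 810

CHF 2700 > CHF 810, so the ordinary income tax governs.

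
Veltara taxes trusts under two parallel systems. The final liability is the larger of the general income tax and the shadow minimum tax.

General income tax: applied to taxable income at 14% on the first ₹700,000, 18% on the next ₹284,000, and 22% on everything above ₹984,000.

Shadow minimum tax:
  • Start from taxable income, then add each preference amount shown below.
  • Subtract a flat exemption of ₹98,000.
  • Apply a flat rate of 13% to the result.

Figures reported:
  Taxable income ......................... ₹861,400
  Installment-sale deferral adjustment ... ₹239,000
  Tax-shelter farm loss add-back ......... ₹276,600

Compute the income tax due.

₹166,270

Shadow minimum tax:
  Adjusted income: ₹861,400 + ₹239,000 + ₹276,600 = ₹1,377,000
  Less exemption ₹98,000 → base ₹1,279,000
  ₹1,279,000 × 13% = ₹166,270

General income tax:
  ₹700,000 × 14% = ₹98,000
  ₹161,400 × 18% = ₹29,052
  → ₹127,052

₹166,270 > ₹127,052, so the shadow minimum tax is the binding amount.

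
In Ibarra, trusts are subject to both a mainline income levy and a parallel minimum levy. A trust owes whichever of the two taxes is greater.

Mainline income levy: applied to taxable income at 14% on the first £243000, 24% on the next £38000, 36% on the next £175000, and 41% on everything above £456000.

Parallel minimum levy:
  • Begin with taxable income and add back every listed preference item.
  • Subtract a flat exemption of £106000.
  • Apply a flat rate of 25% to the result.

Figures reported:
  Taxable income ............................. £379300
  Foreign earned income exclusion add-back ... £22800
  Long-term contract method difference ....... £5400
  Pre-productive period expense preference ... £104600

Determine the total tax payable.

Mainline income levy:
  £243000 × 14% = £34020
  £38000 × 24% = £9120
  £98300 × 36% = £35388
  → £78528

Parallel minimum levy:
  Adjusted income: £379300 + £22800 + £5400 + £104600 = £512100
  Less exemption £106000 → base £406100
  £406100 × 25% = £101525

£101525 > £78528, so the parallel minimum levy is the binding amount.

£101525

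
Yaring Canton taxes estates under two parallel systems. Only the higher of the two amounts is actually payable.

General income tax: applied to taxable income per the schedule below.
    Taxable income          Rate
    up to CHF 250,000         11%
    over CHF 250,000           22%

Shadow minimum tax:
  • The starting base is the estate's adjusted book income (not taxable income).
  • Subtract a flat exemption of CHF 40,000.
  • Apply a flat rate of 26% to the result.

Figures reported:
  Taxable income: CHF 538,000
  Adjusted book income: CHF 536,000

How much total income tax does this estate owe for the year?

CHF 128,960

General income tax:
  CHF 250,000 × 11% = CHF 27,500
  CHF 288,000 × 22% = CHF 63,360
  → CHF 90,860

Shadow minimum tax:
  Base (adjusted book income): CHF 536,000
  Less exemption CHF 40,000 → base CHF 496,000
  CHF 496,000 × 26% = CHF 128,960

CHF 128,960 > CHF 90,860, so the shadow minimum tax is the binding amount.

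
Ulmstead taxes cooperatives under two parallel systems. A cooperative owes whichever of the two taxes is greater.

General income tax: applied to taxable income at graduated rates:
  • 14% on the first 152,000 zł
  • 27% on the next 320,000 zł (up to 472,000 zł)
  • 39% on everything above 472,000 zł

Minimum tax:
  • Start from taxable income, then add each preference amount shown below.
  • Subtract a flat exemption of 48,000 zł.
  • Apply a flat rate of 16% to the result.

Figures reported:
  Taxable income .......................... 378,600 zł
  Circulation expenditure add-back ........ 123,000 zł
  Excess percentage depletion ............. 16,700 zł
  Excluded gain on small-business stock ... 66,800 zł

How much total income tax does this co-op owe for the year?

Minimum tax:
  Adjusted income: 378,600 zł + 123,000 zł + 16,700 zł + 66,800 zł = 585,100 zł
  Less exemption 48,000 zł → base 537,100 zł
  537,100 zł × 16% = 85,936 zł

General income tax:
  152,000 zł × 14% = 21,280 zł
  226,600 zł × 27% = 61,182 zł
  → 82,462 zł

85,936 zł > 82,462 zł, so the minimum tax is the binding amount.

85,936 zł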